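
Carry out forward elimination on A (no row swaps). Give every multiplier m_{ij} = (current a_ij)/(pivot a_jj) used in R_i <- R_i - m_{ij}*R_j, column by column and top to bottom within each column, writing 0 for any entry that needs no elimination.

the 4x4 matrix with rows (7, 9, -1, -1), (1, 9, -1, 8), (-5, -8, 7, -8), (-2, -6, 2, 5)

multipliers: 1/7, -5/7, -2/7, -11/54, -4/9, 12/55

Forward elimination:
R2 <- R2 - (1/7)*R1:  [    0  54/7  -6/7  57/7 ]
R3 <- R3 - (-5/7)*R1:  [     0  -11/7   44/7  -61/7 ]
R4 <- R4 - (-2/7)*R1:  [     0  -24/7   12/7   33/7 ]
R3 <- R3 - (-11/54)*R2:  [       0        0     55/9  -127/18 ]
R4 <- R4 - (-4/9)*R2:  [    0     0   4/3  25/3 ]
R4 <- R4 - (12/55)*R3:  [      0       0       0  543/55 ]
Multipliers (in order of application): m_{21} = 1/7, m_{31} = -5/7, m_{41} = -2/7, m_{32} = -11/54, m_{42} = -4/9, m_{43} = 12/55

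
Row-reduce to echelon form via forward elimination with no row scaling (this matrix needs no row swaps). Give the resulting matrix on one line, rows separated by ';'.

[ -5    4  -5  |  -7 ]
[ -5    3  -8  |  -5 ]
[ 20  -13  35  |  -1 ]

REF = [-5 4 -5 -7; 0 -1 -3 2; 0 0 6 -23]

Forward elimination:
R2 <- R2 - (1)*R1:  [  0  -1  -3   2 ]
R3 <- R3 - (-4)*R1:  [   0    3   15  -29 ]
R3 <- R3 - (-3)*R2:  [   0    0    6  -23 ]
Row echelon form:
[ -5   4  -5  |   -7 ]
[  0  -1  -3  |    2 ]
[  0   0   6  |  -23 ]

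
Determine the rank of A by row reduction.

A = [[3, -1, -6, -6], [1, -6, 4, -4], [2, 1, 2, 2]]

rank(A) = 3

Row reduction:
R2 <- R2 - (1/3)*R1:  [     0  -17/3      6     -2 ]
R3 <- R3 - (2/3)*R1:  [   0  5/3    6    6 ]
R3 <- R3 - (-5/17)*R2:  [      0       0  132/17   92/17 ]
Row echelon form:
[ 3     -1      -6     -6 ]
[ 0  -17/3       6     -2 ]
[ 0      0  132/17  92/17 ]
Nonzero rows / pivot columns: 3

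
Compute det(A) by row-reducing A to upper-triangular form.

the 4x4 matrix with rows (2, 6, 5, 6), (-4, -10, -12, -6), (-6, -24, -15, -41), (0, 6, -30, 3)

det(A) = -120

Forward elimination:
R2 <- R2 - (-2)*R1:  [  0   2  -2   6 ]
R3 <- R3 - (-3)*R1:  [   0   -6    0  -23 ]
R3 <- R3 - (-3)*R2:  [  0   0  -6  -5 ]
R4 <- R4 - (3)*R2:  [   0    0  -24  -15 ]
R4 <- R4 - (4)*R3:  [ 0  0  0  5 ]
Upper-triangular form:
[ 2  6   5   6 ]
[ 0  2  -2   6 ]
[ 0  0  -6  -5 ]
[ 0  0   0   5 ]
det(A) = (-1)^0 * (2) * (2) * (-6) * (5) = -120  (0 row swaps -> sign +1)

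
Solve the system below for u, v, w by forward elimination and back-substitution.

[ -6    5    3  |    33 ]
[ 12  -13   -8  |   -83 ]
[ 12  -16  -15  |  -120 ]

Forward elimination on [A|b]:
R2 <- R2 - (-2)*R1:  [   0   -3   -2  -17 ]
R3 <- R3 - (-2)*R1:  [   0   -6   -9  -54 ]
R3 <- R3 - (2)*R2:  [   0    0   -5  -20 ]
Row echelon form:
[ -6   5   3  |   33 ]
[  0  -3  -2  |  -17 ]
[  0   0  -5  |  -20 ]
Back-substitution:
w = (-20) / -5 = 4
v = (-17 - (-2)*(4)) / -3 = 3
u = (33 - (5)*(3) - (3)*(4)) / -6 = -1

(-1, 3, 4)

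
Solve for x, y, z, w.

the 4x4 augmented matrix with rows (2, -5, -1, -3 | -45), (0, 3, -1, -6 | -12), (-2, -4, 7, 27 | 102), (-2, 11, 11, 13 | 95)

Forward elimination on [A|b]:
R3 <- R3 - (-1)*R1:  [  0  -9   6  24  57 ]
R4 <- R4 - (-1)*R1:  [  0   6  10  10  50 ]
R3 <- R3 - (-3)*R2:  [  0   0   3   6  21 ]
R4 <- R4 - (2)*R2:  [  0   0  12  22  74 ]
R4 <- R4 - (4)*R3:  [   0    0    0   -2  -10 ]
Row echelon form:
[ 2  -5  -1  -3  |  -45 ]
[ 0   3  -1  -6  |  -12 ]
[ 0   0   3   6  |   21 ]
[ 0   0   0  -2  |  -10 ]
Back-substitution:
w = (-10) / -2 = 5
z = (21 - (6)*(5)) / 3 = -3
y = (-12 - (-1)*(-3) - (-6)*(5)) / 3 = 5
x = (-45 - (-5)*(5) - (-1)*(-3) - (-3)*(5)) / 2 = -4

(-4, 5, -3, 5)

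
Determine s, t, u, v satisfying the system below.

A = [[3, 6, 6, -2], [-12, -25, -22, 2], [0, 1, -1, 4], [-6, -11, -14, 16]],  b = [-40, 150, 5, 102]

Forward elimination on [A|b]:
R2 <- R2 - (-4)*R1:  [   0   -1    2   -6  -10 ]
R4 <- R4 - (-2)*R1:  [  0   1  -2  12  22 ]
R3 <- R3 - (-1)*R2:  [  0   0   1  -2  -5 ]
R4 <- R4 - (-1)*R2:  [  0   0   0   6  12 ]
Row echelon form:
[ 3   6  6  -2  |  -40 ]
[ 0  -1  2  -6  |  -10 ]
[ 0   0  1  -2  |   -5 ]
[ 0   0  0   6  |   12 ]
Back-substitution:
v = (12) / 6 = 2
u = (-5 - (-2)*(2)) / 1 = -1
t = (-10 - (2)*(-1) - (-6)*(2)) / -1 = -4
s = (-40 - (6)*(-4) - (6)*(-1) - (-2)*(2)) / 3 = -2

(-2, -4, -1, 2)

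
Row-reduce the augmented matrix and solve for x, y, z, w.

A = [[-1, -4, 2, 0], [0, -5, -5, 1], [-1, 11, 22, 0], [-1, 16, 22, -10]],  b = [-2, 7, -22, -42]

Forward elimination on [A|b]:
R3 <- R3 - (1)*R1:  [   0   15   20    0  -20 ]
R4 <- R4 - (1)*R1:  [   0   20   20  -10  -40 ]
R3 <- R3 - (-3)*R2:  [ 0  0  5  3  1 ]
R4 <- R4 - (-4)*R2:  [   0    0    0   -6  -12 ]
Row echelon form:
[ -1  -4   2   0  |   -2 ]
[  0  -5  -5   1  |    7 ]
[  0   0   5   3  |    1 ]
[  0   0   0  -6  |  -12 ]
Back-substitution:
w = (-12) / -6 = 2
z = (1 - (3)*(2)) / 5 = -1
y = (7 - (-5)*(-1) - (1)*(2)) / -5 = 0
x = (-2 - (-4)*(0) - (2)*(-1)) / -1 = 0

(0, 0, -1, 2)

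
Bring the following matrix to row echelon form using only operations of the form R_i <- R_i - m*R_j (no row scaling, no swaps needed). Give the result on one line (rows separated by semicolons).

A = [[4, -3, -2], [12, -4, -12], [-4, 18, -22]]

REF = [4 -3 -2; 0 5 -6; 0 0 -6]

Forward elimination:
R2 <- R2 - (3)*R1:  [  0   5  -6 ]
R3 <- R3 - (-1)*R1:  [   0   15  -24 ]
R3 <- R3 - (3)*R2:  [  0   0  -6 ]
Row echelon form:
[ 4  -3  -2 ]
[ 0   5  -6 ]
[ 0   0  -6 ]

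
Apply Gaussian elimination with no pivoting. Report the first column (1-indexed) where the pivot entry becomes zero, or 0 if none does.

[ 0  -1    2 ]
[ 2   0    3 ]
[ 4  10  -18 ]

first zero-pivot column = 1

Naive forward elimination:
Pivot entry (1,1) is zero but row 2 has 2 in column 1 -> naive elimination stops; a row interchange (e.g. R1 <-> R2) would be required here.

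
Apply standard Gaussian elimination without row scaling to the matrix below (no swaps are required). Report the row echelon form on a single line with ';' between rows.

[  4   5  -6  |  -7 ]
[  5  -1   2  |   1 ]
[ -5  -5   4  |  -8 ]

REF = [4 5 -6 -7; 0 -29/4 19/2 39/4; 0 0 -54/29 -437/29]

Forward elimination:
R2 <- R2 - (5/4)*R1:  [     0  -29/4   19/2   39/4 ]
R3 <- R3 - (-5/4)*R1:  [     0    5/4   -7/2  -67/4 ]
R3 <- R3 - (-5/29)*R2:  [       0        0   -54/29  -437/29 ]
Row echelon form:
[ 4      5      -6  |       -7 ]
[ 0  -29/4    19/2  |     39/4 ]
[ 0      0  -54/29  |  -437/29 ]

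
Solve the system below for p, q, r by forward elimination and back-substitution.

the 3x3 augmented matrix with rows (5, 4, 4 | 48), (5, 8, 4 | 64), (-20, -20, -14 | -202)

Forward elimination on [A|b]:
R2 <- R2 - (1)*R1:  [  0   4   0  16 ]
R3 <- R3 - (-4)*R1:  [   0   -4    2  -10 ]
R3 <- R3 - (-1)*R2:  [ 0  0  2  6 ]
Row echelon form:
[ 5  4  4  |  48 ]
[ 0  4  0  |  16 ]
[ 0  0  2  |   6 ]
Back-substitution:
r = (6) / 2 = 3
q = (16) / 4 = 4
p = (48 - (4)*(4) - (4)*(3)) / 5 = 4

(4, 4, 3)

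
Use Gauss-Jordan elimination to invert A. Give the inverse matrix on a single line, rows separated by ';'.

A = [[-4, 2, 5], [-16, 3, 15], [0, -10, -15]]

Gauss-Jordan on [A | I]:
R1 <- (1/-4)*R1:  [    1  -1/2  -5/4  |  -1/4     0     0 ]
R2 <- R2 - (-16)*R1:  [  0  -5  -5  |  -4   1   0 ]
R2 <- (1/-5)*R2:  [    0     1     1  |   4/5  -1/5     0 ]
R1 <- R1 - (-1/2)*R2:  [     1      0   -3/4  |   3/20  -1/10      0 ]
R3 <- R3 - (-10)*R2:  [  0   0  -5  |   8  -2   1 ]
R3 <- (1/-5)*R3:  [    0     0     1  |  -8/5   2/5  -1/5 ]
R1 <- R1 - (-3/4)*R3:  [      1       0       0  |  -21/20     1/5   -3/20 ]
R2 <- R2 - (1)*R3:  [    0     1     0  |  12/5  -3/5   1/5 ]
Right block of [I | A^{-1}] is the inverse:
[ -21/20   1/5  -3/20 ]
[   12/5  -3/5    1/5 ]
[   -8/5   2/5   -1/5 ]

inverse = [-21/20 1/5 -3/20; 12/5 -3/5 1/5; -8/5 2/5 -1/5]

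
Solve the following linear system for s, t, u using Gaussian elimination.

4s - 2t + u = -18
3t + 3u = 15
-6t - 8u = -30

(-2, 5, 0)

Forward elimination on [A|b]:
R3 <- R3 - (-2)*R2:  [  0   0  -2   0 ]
Row echelon form:
[ 4  -2   1  |  -18 ]
[ 0   3   3  |   15 ]
[ 0   0  -2  |    0 ]
Back-substitution:
u = (0) / -2 = 0
t = (15 - (3)*(0)) / 3 = 5
s = (-18 - (-2)*(5) - (1)*(0)) / 4 = -2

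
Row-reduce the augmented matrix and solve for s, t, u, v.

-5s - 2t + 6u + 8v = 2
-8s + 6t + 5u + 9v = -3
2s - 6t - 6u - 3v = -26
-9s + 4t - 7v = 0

Forward elimination on [A|b]:
R2 <- R2 - (8/5)*R1:  [     0   46/5  -23/5  -19/5  -31/5 ]
R3 <- R3 - (-2/5)*R1:  [      0   -34/5   -18/5     1/5  -126/5 ]
R4 <- R4 - (9/5)*R1:  [      0    38/5   -54/5  -107/5   -18/5 ]
R3 <- R3 - (-17/23)*R2:  [       0        0       -7   -60/23  -685/23 ]
R4 <- R4 - (19/23)*R2:  [       0        0       -7  -420/23    35/23 ]
R4 <- R4 - (1)*R3:  [       0        0        0  -360/23   720/23 ]
Row echelon form:
[ -5    -2      6        8  |        2 ]
[  0  46/5  -23/5    -19/5  |    -31/5 ]
[  0     0     -7   -60/23  |  -685/23 ]
[  0     0      0  -360/23  |   720/23 ]
Back-substitution:
v = (720/23) / (-360/23) = -2
u = (-685/23 - (-60/23)*(-2)) / -7 = 5
t = (-31/5 - (-23/5)*(5) - (-19/5)*(-2)) / (46/5) = 1
s = (2 - (-2)*(1) - (6)*(5) - (8)*(-2)) / -5 = 2

(2, 1, 5, -2)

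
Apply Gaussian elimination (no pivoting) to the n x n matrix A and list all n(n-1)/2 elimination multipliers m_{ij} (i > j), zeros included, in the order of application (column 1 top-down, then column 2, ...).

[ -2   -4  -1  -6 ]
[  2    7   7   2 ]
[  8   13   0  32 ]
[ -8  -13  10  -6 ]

multipliers: -1, -4, 4, -1, 1, 4

Forward elimination:
R2 <- R2 - (-1)*R1:  [  0   3   6  -4 ]
R3 <- R3 - (-4)*R1:  [  0  -3  -4   8 ]
R4 <- R4 - (4)*R1:  [  0   3  14  18 ]
R3 <- R3 - (-1)*R2:  [ 0  0  2  4 ]
R4 <- R4 - (1)*R2:  [  0   0   8  22 ]
R4 <- R4 - (4)*R3:  [ 0  0  0  6 ]
Multipliers (in order of application): m_{21} = -1, m_{31} = -4, m_{41} = 4, m_{32} = -1, m_{42} = 1, m_{43} = 4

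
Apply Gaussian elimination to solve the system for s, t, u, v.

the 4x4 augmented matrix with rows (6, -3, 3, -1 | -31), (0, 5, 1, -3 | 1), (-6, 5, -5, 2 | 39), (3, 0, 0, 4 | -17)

Forward elimination on [A|b]:
R3 <- R3 - (-1)*R1:  [  0   2  -2   1   8 ]
R4 <- R4 - (1/2)*R1:  [    0   3/2  -3/2   9/2  -3/2 ]
R3 <- R3 - (2/5)*R2:  [     0      0  -12/5   11/5   38/5 ]
R4 <- R4 - (3/10)*R2:  [    0     0  -9/5  27/5  -9/5 ]
R4 <- R4 - (3/4)*R3:  [     0      0      0   15/4  -15/2 ]
Row echelon form:
[ 6  -3      3    -1  |    -31 ]
[ 0   5      1    -3  |      1 ]
[ 0   0  -12/5  11/5  |   38/5 ]
[ 0   0      0  15/4  |  -15/2 ]
Back-substitution:
v = (-15/2) / (15/4) = -2
u = (38/5 - (11/5)*(-2)) / (-12/5) = -5
t = (1 - (1)*(-5) - (-3)*(-2)) / 5 = 0
s = (-31 - (-3)*(0) - (3)*(-5) - (-1)*(-2)) / 6 = -3

(-3, 0, -5, -2)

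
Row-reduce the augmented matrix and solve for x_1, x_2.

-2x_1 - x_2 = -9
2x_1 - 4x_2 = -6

Forward elimination on [A|b]:
R2 <- R2 - (-1)*R1:  [   0   -5  -15 ]
Row echelon form:
[ -2  -1  |   -9 ]
[  0  -5  |  -15 ]
Back-substitution:
x_2 = (-15) / -5 = 3
x_1 = (-9 - (-1)*(3)) / -2 = 3

(3, 3)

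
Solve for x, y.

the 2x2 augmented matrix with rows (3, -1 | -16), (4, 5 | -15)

Forward elimination on [A|b]:
R2 <- R2 - (4/3)*R1:  [    0  19/3  19/3 ]
Row echelon form:
[ 3    -1  |   -16 ]
[ 0  19/3  |  19/3 ]
Back-substitution:
y = (19/3) / (19/3) = 1
x = (-16 - (-1)*(1)) / 3 = -5

(-5, 1)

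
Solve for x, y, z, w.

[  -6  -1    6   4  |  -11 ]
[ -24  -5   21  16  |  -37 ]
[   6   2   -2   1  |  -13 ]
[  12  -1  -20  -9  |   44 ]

Forward elimination on [A|b]:
R2 <- R2 - (4)*R1:  [  0  -1  -3   0   7 ]
R3 <- R3 - (-1)*R1:  [   0    1    4    5  -24 ]
R4 <- R4 - (-2)*R1:  [  0  -3  -8  -1  22 ]
R3 <- R3 - (-1)*R2:  [   0    0    1    5  -17 ]
R4 <- R4 - (3)*R2:  [  0   0   1  -1   1 ]
R4 <- R4 - (1)*R3:  [  0   0   0  -6  18 ]
Row echelon form:
[ -6  -1   6   4  |  -11 ]
[  0  -1  -3   0  |    7 ]
[  0   0   1   5  |  -17 ]
[  0   0   0  -6  |   18 ]
Back-substitution:
w = (18) / -6 = -3
z = (-17 - (5)*(-3)) / 1 = -2
y = (7 - (-3)*(-2)) / -1 = -1
x = (-11 - (-1)*(-1) - (6)*(-2) - (4)*(-3)) / -6 = -2

(-2, -1, -2, -3)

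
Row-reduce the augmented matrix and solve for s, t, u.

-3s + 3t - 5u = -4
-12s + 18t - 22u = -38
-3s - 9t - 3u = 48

(3, -5, -4)

Forward elimination on [A|b]:
R2 <- R2 - (4)*R1:  [   0    6   -2  -22 ]
R3 <- R3 - (1)*R1:  [   0  -12    2   52 ]
R3 <- R3 - (-2)*R2:  [  0   0  -2   8 ]
Row echelon form:
[ -3  3  -5  |   -4 ]
[  0  6  -2  |  -22 ]
[  0  0  -2  |    8 ]
Back-substitution:
u = (8) / -2 = -4
t = (-22 - (-2)*(-4)) / 6 = -5
s = (-4 - (3)*(-5) - (-5)*(-4)) / -3 = 3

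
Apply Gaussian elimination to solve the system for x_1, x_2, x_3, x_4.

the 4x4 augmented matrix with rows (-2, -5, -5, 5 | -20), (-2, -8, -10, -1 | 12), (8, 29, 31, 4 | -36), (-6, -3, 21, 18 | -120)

Forward elimination on [A|b]:
R2 <- R2 - (1)*R1:  [  0  -3  -5  -6  32 ]
R3 <- R3 - (-4)*R1:  [    0     9    11    24  -116 ]
R4 <- R4 - (3)*R1:  [   0   12   36    3  -60 ]
R3 <- R3 - (-3)*R2:  [   0    0   -4    6  -20 ]
R4 <- R4 - (-4)*R2:  [   0    0   16  -21   68 ]
R4 <- R4 - (-4)*R3:  [   0    0    0    3  -12 ]
Row echelon form:
[ -2  -5  -5   5  |  -20 ]
[  0  -3  -5  -6  |   32 ]
[  0   0  -4   6  |  -20 ]
[  0   0   0   3  |  -12 ]
Back-substitution:
x_4 = (-12) / 3 = -4
x_3 = (-20 - (6)*(-4)) / -4 = -1
x_2 = (32 - (-5)*(-1) - (-6)*(-4)) / -3 = -1
x_1 = (-20 - (-5)*(-1) - (-5)*(-1) - (5)*(-4)) / -2 = 5

(5, -1, -1, -4)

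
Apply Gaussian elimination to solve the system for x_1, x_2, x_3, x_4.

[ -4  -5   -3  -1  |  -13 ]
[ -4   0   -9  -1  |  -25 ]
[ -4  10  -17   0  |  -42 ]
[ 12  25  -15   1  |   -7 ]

Forward elimination on [A|b]:
R2 <- R2 - (1)*R1:  [   0    5   -6    0  -12 ]
R3 <- R3 - (1)*R1:  [   0   15  -14    1  -29 ]
R4 <- R4 - (-3)*R1:  [   0   10  -24   -2  -46 ]
R3 <- R3 - (3)*R2:  [ 0  0  4  1  7 ]
R4 <- R4 - (2)*R2:  [   0    0  -12   -2  -22 ]
R4 <- R4 - (-3)*R3:  [  0   0   0   1  -1 ]
Row echelon form:
[ -4  -5  -3  -1  |  -13 ]
[  0   5  -6   0  |  -12 ]
[  0   0   4   1  |    7 ]
[  0   0   0   1  |   -1 ]
Back-substitution:
x_4 = (-1) / 1 = -1
x_3 = (7 - (1)*(-1)) / 4 = 2
x_2 = (-12 - (-6)*(2)) / 5 = 0
x_1 = (-13 - (-5)*(0) - (-3)*(2) - (-1)*(-1)) / -4 = 2

(2, 0, 2, -1)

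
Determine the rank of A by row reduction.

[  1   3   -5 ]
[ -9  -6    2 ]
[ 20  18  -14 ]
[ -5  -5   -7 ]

Row reduction:
R2 <- R2 - (-9)*R1:  [   0   21  -43 ]
R3 <- R3 - (20)*R1:  [   0  -42   86 ]
R4 <- R4 - (-5)*R1:  [   0   10  -32 ]
R3 <- R3 - (-2)*R2:  [ 0  0  0 ]
R4 <- R4 - (10/21)*R2:  [       0        0  -242/21 ]
R3 <-> R4   (pivot in column 3 was zero)
[ 1   3       -5 ]
[ 0  21      -43 ]
[ 0   0  -242/21 ]
[ 0   0        0 ]
Row echelon form:
[ 1   3       -5 ]
[ 0  21      -43 ]
[ 0   0  -242/21 ]
[ 0   0        0 ]
Nonzero rows / pivot columns: 3

rank(A) = 3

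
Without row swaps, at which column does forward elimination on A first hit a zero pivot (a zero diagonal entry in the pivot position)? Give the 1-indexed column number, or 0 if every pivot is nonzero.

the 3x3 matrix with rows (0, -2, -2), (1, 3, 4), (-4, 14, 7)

Naive forward elimination:
Pivot entry (1,1) is zero but row 2 has 1 in column 1 -> naive elimination stops; a row interchange (e.g. R1 <-> R2) would be required here.

first zero-pivot column = 1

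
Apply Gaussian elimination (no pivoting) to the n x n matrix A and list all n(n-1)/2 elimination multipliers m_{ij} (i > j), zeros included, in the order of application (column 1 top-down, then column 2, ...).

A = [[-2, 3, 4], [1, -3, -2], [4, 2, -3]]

Forward elimination:
R2 <- R2 - (-1/2)*R1:  [    0  -3/2     0 ]
R3 <- R3 - (-2)*R1:  [ 0  8  5 ]
R3 <- R3 - (-16/3)*R2:  [ 0  0  5 ]
Multipliers (in order of application): m_{21} = -1/2, m_{31} = -2, m_{32} = -16/3

multipliers: -1/2, -2, -16/3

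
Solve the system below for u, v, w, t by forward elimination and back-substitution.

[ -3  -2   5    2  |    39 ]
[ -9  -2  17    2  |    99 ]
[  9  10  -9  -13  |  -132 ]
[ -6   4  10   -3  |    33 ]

(-4, -3, 3, 3)

Forward elimination on [A|b]:
R2 <- R2 - (3)*R1:  [   0    4    2   -4  -18 ]
R3 <- R3 - (-3)*R1:  [   0    4    6   -7  -15 ]
R4 <- R4 - (2)*R1:  [   0    8    0   -7  -45 ]
R3 <- R3 - (1)*R2:  [  0   0   4  -3   3 ]
R4 <- R4 - (2)*R2:  [  0   0  -4   1  -9 ]
R4 <- R4 - (-1)*R3:  [  0   0   0  -2  -6 ]
Row echelon form:
[ -3  -2  5   2  |   39 ]
[  0   4  2  -4  |  -18 ]
[  0   0  4  -3  |    3 ]
[  0   0  0  -2  |   -6 ]
Back-substitution:
t = (-6) / -2 = 3
w = (3 - (-3)*(3)) / 4 = 3
v = (-18 - (2)*(3) - (-4)*(3)) / 4 = -3
u = (39 - (-2)*(-3) - (5)*(3) - (2)*(3)) / -3 = -4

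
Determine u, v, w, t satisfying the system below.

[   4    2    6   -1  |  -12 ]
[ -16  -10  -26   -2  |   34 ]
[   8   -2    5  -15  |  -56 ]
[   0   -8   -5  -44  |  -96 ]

(-3, 1, 0, 2)

Forward elimination on [A|b]:
R2 <- R2 - (-4)*R1:  [   0   -2   -2   -6  -14 ]
R3 <- R3 - (2)*R1:  [   0   -6   -7  -13  -32 ]
R3 <- R3 - (3)*R2:  [  0   0  -1   5  10 ]
R4 <- R4 - (4)*R2:  [   0    0    3  -20  -40 ]
R4 <- R4 - (-3)*R3:  [   0    0    0   -5  -10 ]
Row echelon form:
[ 4   2   6  -1  |  -12 ]
[ 0  -2  -2  -6  |  -14 ]
[ 0   0  -1   5  |   10 ]
[ 0   0   0  -5  |  -10 ]
Back-substitution:
t = (-10) / -5 = 2
w = (10 - (5)*(2)) / -1 = 0
v = (-14 - (-2)*(0) - (-6)*(2)) / -2 = 1
u = (-12 - (2)*(1) - (6)*(0) - (-1)*(2)) / 4 = -3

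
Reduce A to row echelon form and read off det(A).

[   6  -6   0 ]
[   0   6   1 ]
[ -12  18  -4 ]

det(A) = -180

Forward elimination:
R3 <- R3 - (-2)*R1:  [  0   6  -4 ]
R3 <- R3 - (1)*R2:  [  0   0  -5 ]
Upper-triangular form:
[ 6  -6   0 ]
[ 0   6   1 ]
[ 0   0  -5 ]
det(A) = (-1)^0 * (6) * (6) * (-5) = -180  (0 row swaps -> sign +1)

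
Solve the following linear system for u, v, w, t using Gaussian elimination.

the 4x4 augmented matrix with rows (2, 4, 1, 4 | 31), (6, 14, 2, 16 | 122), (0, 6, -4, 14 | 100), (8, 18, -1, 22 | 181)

Forward elimination on [A|b]:
R2 <- R2 - (3)*R1:  [  0   2  -1   4  29 ]
R4 <- R4 - (4)*R1:  [  0   2  -5   6  57 ]
R3 <- R3 - (3)*R2:  [  0   0  -1   2  13 ]
R4 <- R4 - (1)*R2:  [  0   0  -4   2  28 ]
R4 <- R4 - (4)*R3:  [   0    0    0   -6  -24 ]
Row echelon form:
[ 2  4   1   4  |   31 ]
[ 0  2  -1   4  |   29 ]
[ 0  0  -1   2  |   13 ]
[ 0  0   0  -6  |  -24 ]
Back-substitution:
t = (-24) / -6 = 4
w = (13 - (2)*(4)) / -1 = -5
v = (29 - (-1)*(-5) - (4)*(4)) / 2 = 4
u = (31 - (4)*(4) - (1)*(-5) - (4)*(4)) / 2 = 2

(2, 4, -5, 4)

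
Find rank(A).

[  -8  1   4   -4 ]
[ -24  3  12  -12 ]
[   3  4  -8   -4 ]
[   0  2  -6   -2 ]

Row reduction:
R2 <- R2 - (3)*R1:  [ 0  0  0  0 ]
R3 <- R3 - (-3/8)*R1:  [     0   35/8  -13/2  -11/2 ]
R2 <-> R3   (pivot in column 2 was zero)
[ -8     1      4     -4 ]
[  0  35/8  -13/2  -11/2 ]
[  0     0      0      0 ]
[  0     2     -6     -2 ]
R4 <- R4 - (16/35)*R2:  [       0        0  -106/35    18/35 ]
R3 <-> R4   (pivot in column 3 was zero)
[ -8     1        4     -4 ]
[  0  35/8    -13/2  -11/2 ]
[  0     0  -106/35  18/35 ]
[  0     0        0      0 ]
Row echelon form:
[ -8     1        4     -4 ]
[  0  35/8    -13/2  -11/2 ]
[  0     0  -106/35  18/35 ]
[  0     0        0      0 ]
Nonzero rows / pivot columns: 3

rank(A) = 3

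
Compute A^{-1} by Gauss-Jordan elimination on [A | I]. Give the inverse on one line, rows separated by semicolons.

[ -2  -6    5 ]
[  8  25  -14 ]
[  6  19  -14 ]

Gauss-Jordan on [A | I]:
R1 <- (1/-2)*R1:  [    1     3  -5/2  |  -1/2     0     0 ]
R2 <- R2 - (8)*R1:  [ 0  1  6  |  4  1  0 ]
R3 <- R3 - (6)*R1:  [ 0  1  1  |  3  0  1 ]
R1 <- R1 - (3)*R2:  [     1      0  -41/2  |  -25/2     -3      0 ]
R3 <- R3 - (1)*R2:  [  0   0  -5  |  -1  -1   1 ]
R3 <- (1/-5)*R3:  [    0     0     1  |   1/5   1/5  -1/5 ]
R1 <- R1 - (-41/2)*R3:  [      1       0       0  |   -42/5   11/10  -41/10 ]
R2 <- R2 - (6)*R3:  [    0     1     0  |  14/5  -1/5   6/5 ]
Right block of [I | A^{-1}] is the inverse:
[ -42/5  11/10  -41/10 ]
[  14/5   -1/5     6/5 ]
[   1/5    1/5    -1/5 ]

inverse = [-42/5 11/10 -41/10; 14/5 -1/5 6/5; 1/5 1/5 -1/5]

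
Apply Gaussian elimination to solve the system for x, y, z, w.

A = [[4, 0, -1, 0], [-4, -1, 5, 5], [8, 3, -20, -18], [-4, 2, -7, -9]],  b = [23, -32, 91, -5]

(5, -3, -3, 0)

Forward elimination on [A|b]:
R2 <- R2 - (-1)*R1:  [  0  -1   4   5  -9 ]
R3 <- R3 - (2)*R1:  [   0    3  -18  -18   45 ]
R4 <- R4 - (-1)*R1:  [  0   2  -8  -9  18 ]
R3 <- R3 - (-3)*R2:  [  0   0  -6  -3  18 ]
R4 <- R4 - (-2)*R2:  [ 0  0  0  1  0 ]
Row echelon form:
[ 4   0  -1   0  |  23 ]
[ 0  -1   4   5  |  -9 ]
[ 0   0  -6  -3  |  18 ]
[ 0   0   0   1  |   0 ]
Back-substitution:
w = (0) / 1 = 0
z = (18 - (-3)*(0)) / -6 = -3
y = (-9 - (4)*(-3) - (5)*(0)) / -1 = -3
x = (23 - (-1)*(-3)) / 4 = 5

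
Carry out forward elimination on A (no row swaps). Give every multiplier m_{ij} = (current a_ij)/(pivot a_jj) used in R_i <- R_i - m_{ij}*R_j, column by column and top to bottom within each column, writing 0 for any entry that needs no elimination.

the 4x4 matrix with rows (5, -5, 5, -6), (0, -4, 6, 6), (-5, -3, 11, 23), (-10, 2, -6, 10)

multipliers: 0, -1, -2, 2, 2, -2

Forward elimination:
R2: entry in column 1 is already 0 -> m_{21} = 0 (no row operation needed)
R3 <- R3 - (-1)*R1:  [  0  -8  16  17 ]
R4 <- R4 - (-2)*R1:  [  0  -8   4  -2 ]
R3 <- R3 - (2)*R2:  [ 0  0  4  5 ]
R4 <- R4 - (2)*R2:  [   0    0   -8  -14 ]
R4 <- R4 - (-2)*R3:  [  0   0   0  -4 ]
Multipliers (in order of application): m_{21} = 0, m_{31} = -1, m_{41} = -2, m_{32} = 2, m_{42} = 2, m_{43} = -2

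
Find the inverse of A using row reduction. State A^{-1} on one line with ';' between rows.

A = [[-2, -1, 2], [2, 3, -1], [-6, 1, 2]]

Gauss-Jordan on [A | I]:
R1 <- (1/-2)*R1:  [    1   1/2    -1  |  -1/2     0     0 ]
R2 <- R2 - (2)*R1:  [ 0  2  1  |  1  1  0 ]
R3 <- R3 - (-6)*R1:  [  0   4  -4  |  -3   0   1 ]
R2 <- (1/2)*R2:  [   0    1  1/2  |  1/2  1/2    0 ]
R1 <- R1 - (1/2)*R2:  [    1     0  -5/4  |  -3/4  -1/4     0 ]
R3 <- R3 - (4)*R2:  [  0   0  -6  |  -5  -2   1 ]
R3 <- (1/-6)*R3:  [    0     0     1  |   5/6   1/3  -1/6 ]
R1 <- R1 - (-5/4)*R3:  [     1      0      0  |   7/24    1/6  -5/24 ]
R2 <- R2 - (1/2)*R3:  [    0     1     0  |  1/12   1/3  1/12 ]
Right block of [I | A^{-1}] is the inverse:
[ 7/24  1/6  -5/24 ]
[ 1/12  1/3   1/12 ]
[  5/6  1/3   -1/6 ]

inverse = [7/24 1/6 -5/24; 1/12 1/3 1/12; 5/6 1/3 -1/6]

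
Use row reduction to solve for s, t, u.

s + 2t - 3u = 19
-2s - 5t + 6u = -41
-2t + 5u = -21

(4, 3, -3)

Forward elimination on [A|b]:
R2 <- R2 - (-2)*R1:  [  0  -1   0  -3 ]
R3 <- R3 - (2)*R2:  [   0    0    5  -15 ]
Row echelon form:
[ 1   2  -3  |   19 ]
[ 0  -1   0  |   -3 ]
[ 0   0   5  |  -15 ]
Back-substitution:
u = (-15) / 5 = -3
t = (-3) / -1 = 3
s = (19 - (2)*(3) - (-3)*(-3)) / 1 = 4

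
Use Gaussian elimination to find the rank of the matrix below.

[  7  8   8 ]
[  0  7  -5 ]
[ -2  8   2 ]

rank(A) = 3

Row reduction:
R3 <- R3 - (-2/7)*R1:  [    0  72/7  30/7 ]
R3 <- R3 - (72/49)*R2:  [      0       0  570/49 ]
Row echelon form:
[ 7  8       8 ]
[ 0  7      -5 ]
[ 0  0  570/49 ]
Nonzero rows / pivot columns: 3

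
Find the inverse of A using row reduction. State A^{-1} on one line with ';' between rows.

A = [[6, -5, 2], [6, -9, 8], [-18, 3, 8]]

Gauss-Jordan on [A | I]:
R1 <- (1/6)*R1:  [    1  -5/6   1/3  |   1/6     0     0 ]
R2 <- R2 - (6)*R1:  [  0  -4   6  |  -1   1   0 ]
R3 <- R3 - (-18)*R1:  [   0  -12   14  |    3    0    1 ]
R2 <- (1/-4)*R2:  [    0     1  -3/2  |   1/4  -1/4     0 ]
R1 <- R1 - (-5/6)*R2:  [      1       0  -11/12  |     3/8   -5/24       0 ]
R3 <- R3 - (-12)*R2:  [  0   0  -4  |   6  -3   1 ]
R3 <- (1/-4)*R3:  [    0     0     1  |  -3/2   3/4  -1/4 ]
R1 <- R1 - (-11/12)*R3:  [      1       0       0  |      -1   23/48  -11/48 ]
R2 <- R2 - (-3/2)*R3:  [    0     1     0  |    -2   7/8  -3/8 ]
Right block of [I | A^{-1}] is the inverse:
[   -1  23/48  -11/48 ]
[   -2    7/8    -3/8 ]
[ -3/2    3/4    -1/4 ]

inverse = [-1 23/48 -11/48; -2 7/8 -3/8; -3/2 3/4 -1/4]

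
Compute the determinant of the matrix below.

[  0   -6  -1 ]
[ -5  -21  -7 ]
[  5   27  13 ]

Forward elimination:
R1 <-> R2   (pivot in column 1 was zero)
[ -5  -21  -7 ]
[  0   -6  -1 ]
[  5   27  13 ]
R3 <- R3 - (-1)*R1:  [ 0  6  6 ]
R3 <- R3 - (-1)*R2:  [ 0  0  5 ]
Upper-triangular form:
[ -5  -21  -7 ]
[  0   -6  -1 ]
[  0    0   5 ]
det(A) = (-1)^1 * (-5) * (-6) * (5) = -150  (1 row swap -> sign -1)

det(A) = -150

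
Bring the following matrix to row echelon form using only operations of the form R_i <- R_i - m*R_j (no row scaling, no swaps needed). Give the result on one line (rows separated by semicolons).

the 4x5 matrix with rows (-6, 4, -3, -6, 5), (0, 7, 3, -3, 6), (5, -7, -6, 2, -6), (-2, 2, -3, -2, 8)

Forward elimination:
R3 <- R3 - (-5/6)*R1:  [     0  -11/3  -17/2     -3  -11/6 ]
R4 <- R4 - (1/3)*R1:  [    0   2/3    -2     0  19/3 ]
R3 <- R3 - (-11/21)*R2:  [      0       0  -97/14   -32/7   55/42 ]
R4 <- R4 - (2/21)*R2:  [      0       0   -16/7     2/7  121/21 ]
R4 <- R4 - (32/97)*R3:  [      0       0       0  174/97  517/97 ]
Row echelon form:
[ -6  4      -3      -6       5 ]
[  0  7       3      -3       6 ]
[  0  0  -97/14   -32/7   55/42 ]
[  0  0       0  174/97  517/97 ]

REF = [-6 4 -3 -6 5; 0 7 3 -3 6; 0 0 -97/14 -32/7 55/42; 0 0 0 174/97 517/97]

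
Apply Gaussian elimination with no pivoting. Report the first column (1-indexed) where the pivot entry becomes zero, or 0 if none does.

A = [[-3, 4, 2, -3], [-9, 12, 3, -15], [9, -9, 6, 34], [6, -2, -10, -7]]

Naive forward elimination:
R2 <- R2 - (3)*R1:  [  0   0  -3  -6 ]
R3 <- R3 - (-3)*R1:  [  0   3  12  25 ]
R4 <- R4 - (-2)*R1:  [   0    6   -6  -13 ]
Matrix at this point:
[ -3  4   2   -3 ]
[  0  0  -3   -6 ]
[  0  3  12   25 ]
[  0  6  -6  -13 ]
Pivot entry (2,2) is zero but row 3 has 3 in column 2 -> naive elimination stops; a row interchange (e.g. R2 <-> R3) would be required here.

first zero-pivot column = 2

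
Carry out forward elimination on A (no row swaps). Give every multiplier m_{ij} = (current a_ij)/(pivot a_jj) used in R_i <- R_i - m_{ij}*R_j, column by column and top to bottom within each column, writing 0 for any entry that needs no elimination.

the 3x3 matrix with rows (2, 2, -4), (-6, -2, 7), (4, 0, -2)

multipliers: -3, 2, -1

Forward elimination:
R2 <- R2 - (-3)*R1:  [  0   4  -5 ]
R3 <- R3 - (2)*R1:  [  0  -4   6 ]
R3 <- R3 - (-1)*R2:  [ 0  0  1 ]
Multipliers (in order of application): m_{21} = -3, m_{31} = 2, m_{32} = -1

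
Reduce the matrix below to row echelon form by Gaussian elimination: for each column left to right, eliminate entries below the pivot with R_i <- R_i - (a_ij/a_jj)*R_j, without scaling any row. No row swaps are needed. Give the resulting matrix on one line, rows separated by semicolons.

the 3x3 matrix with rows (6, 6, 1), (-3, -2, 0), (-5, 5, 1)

REF = [6 6 1; 0 1 1/2; 0 0 -19/6]

Forward elimination:
R2 <- R2 - (-1/2)*R1:  [   0    1  1/2 ]
R3 <- R3 - (-5/6)*R1:  [    0    10  11/6 ]
R3 <- R3 - (10)*R2:  [     0      0  -19/6 ]
Row echelon form:
[ 6  6      1 ]
[ 0  1    1/2 ]
[ 0  0  -19/6 ]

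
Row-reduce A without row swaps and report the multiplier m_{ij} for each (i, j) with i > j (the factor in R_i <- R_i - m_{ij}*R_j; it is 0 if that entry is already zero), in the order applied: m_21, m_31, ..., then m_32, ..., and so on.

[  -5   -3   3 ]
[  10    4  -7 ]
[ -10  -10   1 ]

Forward elimination:
R2 <- R2 - (-2)*R1:  [  0  -2  -1 ]
R3 <- R3 - (2)*R1:  [  0  -4  -5 ]
R3 <- R3 - (2)*R2:  [  0   0  -3 ]
Multipliers (in order of application): m_{21} = -2, m_{31} = 2, m_{32} = 2

multipliers: -2, 2, 2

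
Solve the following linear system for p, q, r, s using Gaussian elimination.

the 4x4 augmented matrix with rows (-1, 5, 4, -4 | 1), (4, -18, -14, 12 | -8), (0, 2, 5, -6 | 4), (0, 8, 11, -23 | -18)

(-3, -2, 4, 2)

Forward elimination on [A|b]:
R2 <- R2 - (-4)*R1:  [  0   2   2  -4  -4 ]
R3 <- R3 - (1)*R2:  [  0   0   3  -2   8 ]
R4 <- R4 - (4)*R2:  [  0   0   3  -7  -2 ]
R4 <- R4 - (1)*R3:  [   0    0    0   -5  -10 ]
Row echelon form:
[ -1  5  4  -4  |    1 ]
[  0  2  2  -4  |   -4 ]
[  0  0  3  -2  |    8 ]
[  0  0  0  -5  |  -10 ]
Back-substitution:
s = (-10) / -5 = 2
r = (8 - (-2)*(2)) / 3 = 4
q = (-4 - (2)*(4) - (-4)*(2)) / 2 = -2
p = (1 - (5)*(-2) - (4)*(4) - (-4)*(2)) / -1 = -3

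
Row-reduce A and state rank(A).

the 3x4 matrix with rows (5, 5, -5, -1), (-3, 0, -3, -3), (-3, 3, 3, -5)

Row reduction:
R2 <- R2 - (-3/5)*R1:  [     0      3     -6  -18/5 ]
R3 <- R3 - (-3/5)*R1:  [     0      6      0  -28/5 ]
R3 <- R3 - (2)*R2:  [   0    0   12  8/5 ]
Row echelon form:
[ 5  5  -5     -1 ]
[ 0  3  -6  -18/5 ]
[ 0  0  12    8/5 ]
Nonzero rows / pivot columns: 3

rank(A) = 3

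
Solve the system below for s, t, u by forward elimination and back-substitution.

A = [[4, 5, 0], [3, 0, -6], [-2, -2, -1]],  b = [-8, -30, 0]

(-2, 0, 4)

Forward elimination on [A|b]:
R2 <- R2 - (3/4)*R1:  [     0  -15/4     -6    -24 ]
R3 <- R3 - (-1/2)*R1:  [   0  1/2   -1   -4 ]
R3 <- R3 - (-2/15)*R2:  [     0      0   -9/5  -36/5 ]
Row echelon form:
[ 4      5     0  |     -8 ]
[ 0  -15/4    -6  |    -24 ]
[ 0      0  -9/5  |  -36/5 ]
Back-substitution:
u = (-36/5) / (-9/5) = 4
t = (-24 - (-6)*(4)) / (-15/4) = 0
s = (-8 - (5)*(0)) / 4 = -2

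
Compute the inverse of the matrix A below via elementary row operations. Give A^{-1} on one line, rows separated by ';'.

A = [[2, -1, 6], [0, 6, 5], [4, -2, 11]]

Gauss-Jordan on [A | I]:
R1 <- (1/2)*R1:  [    1  -1/2     3  |   1/2     0     0 ]
R3 <- R3 - (4)*R1:  [  0   0  -1  |  -2   0   1 ]
R2 <- (1/6)*R2:  [   0    1  5/6  |    0  1/6    0 ]
R1 <- R1 - (-1/2)*R2:  [     1      0  41/12  |    1/2   1/12      0 ]
R3 <- (1/-1)*R3:  [  0   0   1  |   2   0  -1 ]
R1 <- R1 - (41/12)*R3:  [     1      0      0  |  -19/3   1/12  41/12 ]
R2 <- R2 - (5/6)*R3:  [    0     1     0  |  -5/3   1/6   5/6 ]
Right block of [I | A^{-1}] is the inverse:
[ -19/3  1/12  41/12 ]
[  -5/3   1/6    5/6 ]
[     2     0     -1 ]

inverse = [-19/3 1/12 41/12; -5/3 1/6 5/6; 2 0 -1]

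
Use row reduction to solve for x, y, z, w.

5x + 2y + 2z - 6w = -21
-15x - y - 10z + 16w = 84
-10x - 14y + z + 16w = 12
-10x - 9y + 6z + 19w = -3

Forward elimination on [A|b]:
R2 <- R2 - (-3)*R1:  [  0   5  -4  -2  21 ]
R3 <- R3 - (-2)*R1:  [   0  -10    5    4  -30 ]
R4 <- R4 - (-2)*R1:  [   0   -5   10    7  -45 ]
R3 <- R3 - (-2)*R2:  [  0   0  -3   0  12 ]
R4 <- R4 - (-1)*R2:  [   0    0    6    5  -24 ]
R4 <- R4 - (-2)*R3:  [ 0  0  0  5  0 ]
Row echelon form:
[ 5  2   2  -6  |  -21 ]
[ 0  5  -4  -2  |   21 ]
[ 0  0  -3   0  |   12 ]
[ 0  0   0   5  |    0 ]
Back-substitution:
w = (0) / 5 = 0
z = (12) / -3 = -4
y = (21 - (-4)*(-4) - (-2)*(0)) / 5 = 1
x = (-21 - (2)*(1) - (2)*(-4) - (-6)*(0)) / 5 = -3

(-3, 1, -4, 0)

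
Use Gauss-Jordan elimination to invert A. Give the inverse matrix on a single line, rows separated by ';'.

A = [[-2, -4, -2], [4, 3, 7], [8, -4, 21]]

Gauss-Jordan on [A | I]:
R1 <- (1/-2)*R1:  [    1     2     1  |  -1/2     0     0 ]
R2 <- R2 - (4)*R1:  [  0  -5   3  |   2   1   0 ]
R3 <- R3 - (8)*R1:  [   0  -20   13  |    4    0    1 ]
R2 <- (1/-5)*R2:  [    0     1  -3/5  |  -2/5  -1/5     0 ]
R1 <- R1 - (2)*R2:  [    1     0  11/5  |  3/10   2/5     0 ]
R3 <- R3 - (-20)*R2:  [  0   0   1  |  -4  -4   1 ]
R1 <- R1 - (11/5)*R3:  [     1      0      0  |  91/10   46/5  -11/5 ]
R2 <- R2 - (-3/5)*R3:  [     0      1      0  |  -14/5  -13/5    3/5 ]
Right block of [I | A^{-1}] is the inverse:
[ 91/10   46/5  -11/5 ]
[ -14/5  -13/5    3/5 ]
[    -4     -4      1 ]

inverse = [91/10 46/5 -11/5; -14/5 -13/5 3/5; -4 -4 1]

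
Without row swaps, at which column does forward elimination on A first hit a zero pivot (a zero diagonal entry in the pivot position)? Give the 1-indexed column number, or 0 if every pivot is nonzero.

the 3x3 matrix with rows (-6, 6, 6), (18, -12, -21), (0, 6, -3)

Naive forward elimination:
R2 <- R2 - (-3)*R1:  [  0   6  -3 ]
R3 <- R3 - (1)*R2:  [ 0  0  0 ]
Matrix at this point:
[ -6  6   6 ]
[  0  6  -3 ]
[  0  0   0 ]
Pivot entry (3,3) in the last row is zero and there are no rows below to swap with -> zero pivot in column 3 (A is singular).

first zero-pivot column = 3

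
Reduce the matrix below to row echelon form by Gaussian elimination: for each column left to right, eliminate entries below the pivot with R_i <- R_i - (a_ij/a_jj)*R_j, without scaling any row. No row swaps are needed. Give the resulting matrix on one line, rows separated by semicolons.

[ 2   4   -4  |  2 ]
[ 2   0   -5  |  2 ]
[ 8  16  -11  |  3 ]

REF = [2 4 -4 2; 0 -4 -1 0; 0 0 5 -5]

Forward elimination:
R2 <- R2 - (1)*R1:  [  0  -4  -1   0 ]
R3 <- R3 - (4)*R1:  [  0   0   5  -5 ]
Row echelon form:
[ 2   4  -4  |   2 ]
[ 0  -4  -1  |   0 ]
[ 0   0   5  |  -5 ]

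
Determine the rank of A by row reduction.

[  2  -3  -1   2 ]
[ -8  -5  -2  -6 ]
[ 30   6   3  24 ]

Row reduction:
R2 <- R2 - (-4)*R1:  [   0  -17   -6    2 ]
R3 <- R3 - (15)*R1:  [  0  51  18  -6 ]
R3 <- R3 - (-3)*R2:  [ 0  0  0  0 ]
Row echelon form:
[ 2   -3  -1  2 ]
[ 0  -17  -6  2 ]
[ 0    0   0  0 ]
Nonzero rows / pivot columns: 2

rank(A) = 2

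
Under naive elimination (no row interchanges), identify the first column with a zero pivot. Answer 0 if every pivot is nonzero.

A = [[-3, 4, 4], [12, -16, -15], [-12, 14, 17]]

Naive forward elimination:
R2 <- R2 - (-4)*R1:  [ 0  0  1 ]
R3 <- R3 - (4)*R1:  [  0  -2   1 ]
Matrix at this point:
[ -3   4  4 ]
[  0   0  1 ]
[  0  -2  1 ]
Pivot entry (2,2) is zero but row 3 has -2 in column 2 -> naive elimination stops; a row interchange (e.g. R2 <-> R3) would be required here.

first zero-pivot column = 2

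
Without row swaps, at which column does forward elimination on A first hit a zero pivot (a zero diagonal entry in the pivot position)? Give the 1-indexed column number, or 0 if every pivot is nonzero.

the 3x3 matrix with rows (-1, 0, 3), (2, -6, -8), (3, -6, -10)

Naive forward elimination:
R2 <- R2 - (-2)*R1:  [  0  -6  -2 ]
R3 <- R3 - (-3)*R1:  [  0  -6  -1 ]
R3 <- R3 - (1)*R2:  [ 0  0  1 ]
All pivots nonzero; naive elimination completes without hitting a zero pivot.

first zero-pivot column = 0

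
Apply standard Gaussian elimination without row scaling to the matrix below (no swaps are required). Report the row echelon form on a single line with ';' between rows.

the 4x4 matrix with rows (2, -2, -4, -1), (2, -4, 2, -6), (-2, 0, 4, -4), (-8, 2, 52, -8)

REF = [2 -2 -4 -1; 0 -2 6 -5; 0 0 -6 0; 0 0 0 3]

Forward elimination:
R2 <- R2 - (1)*R1:  [  0  -2   6  -5 ]
R3 <- R3 - (-1)*R1:  [  0  -2   0  -5 ]
R4 <- R4 - (-4)*R1:  [   0   -6   36  -12 ]
R3 <- R3 - (1)*R2:  [  0   0  -6   0 ]
R4 <- R4 - (3)*R2:  [  0   0  18   3 ]
R4 <- R4 - (-3)*R3:  [ 0  0  0  3 ]
Row echelon form:
[ 2  -2  -4  -1 ]
[ 0  -2   6  -5 ]
[ 0   0  -6   0 ]
[ 0   0   0   3 ]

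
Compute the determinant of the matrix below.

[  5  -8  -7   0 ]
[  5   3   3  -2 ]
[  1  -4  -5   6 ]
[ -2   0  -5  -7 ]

Forward elimination:
R2 <- R2 - (1)*R1:  [  0  11  10  -2 ]
R3 <- R3 - (1/5)*R1:  [     0  -12/5  -18/5      6 ]
R4 <- R4 - (-2/5)*R1:  [     0  -16/5  -39/5     -7 ]
R3 <- R3 - (-12/55)*R2:  [      0       0  -78/55  306/55 ]
R4 <- R4 - (-16/55)*R2:  [       0        0  -269/55  -417/55 ]
R4 <- R4 - (269/78)*R3:  [       0        0        0  -348/13 ]
Upper-triangular form:
[ 5  -8      -7        0 ]
[ 0  11      10       -2 ]
[ 0   0  -78/55   306/55 ]
[ 0   0       0  -348/13 ]
det(A) = (-1)^0 * (5) * (11) * (-78/55) * (-348/13) = 2088  (0 row swaps -> sign +1)

det(A) = 2088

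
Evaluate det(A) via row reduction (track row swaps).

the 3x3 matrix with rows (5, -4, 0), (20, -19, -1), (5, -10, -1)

Forward elimination:
R2 <- R2 - (4)*R1:  [  0  -3  -1 ]
R3 <- R3 - (1)*R1:  [  0  -6  -1 ]
R3 <- R3 - (2)*R2:  [ 0  0  1 ]
Upper-triangular form:
[ 5  -4   0 ]
[ 0  -3  -1 ]
[ 0   0   1 ]
det(A) = (-1)^0 * (5) * (-3) * (1) = -15  (0 row swaps -> sign +1)

det(A) = -15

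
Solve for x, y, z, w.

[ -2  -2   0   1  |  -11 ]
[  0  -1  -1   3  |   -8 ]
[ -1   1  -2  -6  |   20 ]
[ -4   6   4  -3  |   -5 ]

Forward elimination on [A|b]:
R3 <- R3 - (1/2)*R1:  [     0      2     -2  -13/2   51/2 ]
R4 <- R4 - (2)*R1:  [  0  10   4  -5  17 ]
R3 <- R3 - (-2)*R2:  [    0     0    -4  -1/2  19/2 ]
R4 <- R4 - (-10)*R2:  [   0    0   -6   25  -63 ]
R4 <- R4 - (3/2)*R3:  [      0       0       0   103/4  -309/4 ]
Row echelon form:
[ -2  -2   0      1  |     -11 ]
[  0  -1  -1      3  |      -8 ]
[  0   0  -4   -1/2  |    19/2 ]
[  0   0   0  103/4  |  -309/4 ]
Back-substitution:
w = (-309/4) / (103/4) = -3
z = (19/2 - (-1/2)*(-3)) / -4 = -2
y = (-8 - (-1)*(-2) - (3)*(-3)) / -1 = 1
x = (-11 - (-2)*(1) - (1)*(-3)) / -2 = 3

(3, 1, -2, -3)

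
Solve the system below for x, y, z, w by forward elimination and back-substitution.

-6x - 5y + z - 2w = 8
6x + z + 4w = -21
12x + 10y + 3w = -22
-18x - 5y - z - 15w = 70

(0, -1, -5, -4)

Forward elimination on [A|b]:
R2 <- R2 - (-1)*R1:  [   0   -5    2    2  -13 ]
R3 <- R3 - (-2)*R1:  [  0   0   2  -1  -6 ]
R4 <- R4 - (3)*R1:  [  0  10  -4  -9  46 ]
R4 <- R4 - (-2)*R2:  [  0   0   0  -5  20 ]
Row echelon form:
[ -6  -5  1  -2  |    8 ]
[  0  -5  2   2  |  -13 ]
[  0   0  2  -1  |   -6 ]
[  0   0  0  -5  |   20 ]
Back-substitution:
w = (20) / -5 = -4
z = (-6 - (-1)*(-4)) / 2 = -5
y = (-13 - (2)*(-5) - (2)*(-4)) / -5 = -1
x = (8 - (-5)*(-1) - (1)*(-5) - (-2)*(-4)) / -6 = 0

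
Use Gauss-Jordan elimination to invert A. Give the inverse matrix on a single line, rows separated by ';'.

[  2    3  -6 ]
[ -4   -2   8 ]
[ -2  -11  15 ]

Gauss-Jordan on [A | I]:
R1 <- (1/2)*R1:  [   1  3/2   -3  |  1/2    0    0 ]
R2 <- R2 - (-4)*R1:  [  0   4  -4  |   2   1   0 ]
R3 <- R3 - (-2)*R1:  [  0  -8   9  |   1   0   1 ]
R2 <- (1/4)*R2:  [   0    1   -1  |  1/2  1/4    0 ]
R1 <- R1 - (3/2)*R2:  [    1     0  -3/2  |  -1/4  -3/8     0 ]
R3 <- R3 - (-8)*R2:  [ 0  0  1  |  5  2  1 ]
R1 <- R1 - (-3/2)*R3:  [    1     0     0  |  29/4  21/8   3/2 ]
R2 <- R2 - (-1)*R3:  [    0     1     0  |  11/2   9/4     1 ]
Right block of [I | A^{-1}] is the inverse:
[ 29/4  21/8  3/2 ]
[ 11/2   9/4    1 ]
[    5     2    1 ]

inverse = [29/4 21/8 3/2; 11/2 9/4 1; 5 2 1]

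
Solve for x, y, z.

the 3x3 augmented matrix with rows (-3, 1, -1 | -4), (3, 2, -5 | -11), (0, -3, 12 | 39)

(1, 3, 4)

Forward elimination on [A|b]:
R2 <- R2 - (-1)*R1:  [   0    3   -6  -15 ]
R3 <- R3 - (-1)*R2:  [  0   0   6  24 ]
Row echelon form:
[ -3  1  -1  |   -4 ]
[  0  3  -6  |  -15 ]
[  0  0   6  |   24 ]
Back-substitution:
z = (24) / 6 = 4
y = (-15 - (-6)*(4)) / 3 = 3
x = (-4 - (1)*(3) - (-1)*(4)) / -3 = 1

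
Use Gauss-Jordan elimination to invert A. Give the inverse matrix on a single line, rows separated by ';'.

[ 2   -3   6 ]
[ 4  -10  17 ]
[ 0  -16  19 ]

inverse = [41/4 -39/8 9/8; -19/2 19/4 -5/4; -8 4 -1]

Gauss-Jordan on [A | I]:
R1 <- (1/2)*R1:  [    1  -3/2     3  |   1/2     0     0 ]
R2 <- R2 - (4)*R1:  [  0  -4   5  |  -2   1   0 ]
R2 <- (1/-4)*R2:  [    0     1  -5/4  |   1/2  -1/4     0 ]
R1 <- R1 - (-3/2)*R2:  [    1     0   9/8  |   5/4  -3/8     0 ]
R3 <- R3 - (-16)*R2:  [  0   0  -1  |   8  -4   1 ]
R3 <- (1/-1)*R3:  [  0   0   1  |  -8   4  -1 ]
R1 <- R1 - (9/8)*R3:  [     1      0      0  |   41/4  -39/8    9/8 ]
R2 <- R2 - (-5/4)*R3:  [     0      1      0  |  -19/2   19/4   -5/4 ]
Right block of [I | A^{-1}] is the inverse:
[  41/4  -39/8   9/8 ]
[ -19/2   19/4  -5/4 ]
[    -8      4    -1 ]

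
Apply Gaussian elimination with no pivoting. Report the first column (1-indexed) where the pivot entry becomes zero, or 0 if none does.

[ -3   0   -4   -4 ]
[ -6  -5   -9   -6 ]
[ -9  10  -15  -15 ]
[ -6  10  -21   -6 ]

first zero-pivot column = 0

Naive forward elimination:
R2 <- R2 - (2)*R1:  [  0  -5  -1   2 ]
R3 <- R3 - (3)*R1:  [  0  10  -3  -3 ]
R4 <- R4 - (2)*R1:  [   0   10  -13    2 ]
R3 <- R3 - (-2)*R2:  [  0   0  -5   1 ]
R4 <- R4 - (-2)*R2:  [   0    0  -15    6 ]
R4 <- R4 - (3)*R3:  [ 0  0  0  3 ]
All pivots nonzero; naive elimination completes without hitting a zero pivot.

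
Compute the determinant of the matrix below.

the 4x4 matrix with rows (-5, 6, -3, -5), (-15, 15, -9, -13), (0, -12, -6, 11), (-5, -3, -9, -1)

Forward elimination:
R2 <- R2 - (3)*R1:  [  0  -3   0   2 ]
R4 <- R4 - (1)*R1:  [  0  -9  -6   4 ]
R3 <- R3 - (4)*R2:  [  0   0  -6   3 ]
R4 <- R4 - (3)*R2:  [  0   0  -6  -2 ]
R4 <- R4 - (1)*R3:  [  0   0   0  -5 ]
Upper-triangular form:
[ -5   6  -3  -5 ]
[  0  -3   0   2 ]
[  0   0  -6   3 ]
[  0   0   0  -5 ]
det(A) = (-1)^0 * (-5) * (-3) * (-6) * (-5) = 450  (0 row swaps -> sign +1)

det(A) = 450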